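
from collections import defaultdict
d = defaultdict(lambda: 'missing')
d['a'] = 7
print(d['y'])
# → missing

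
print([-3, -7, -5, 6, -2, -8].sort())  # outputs None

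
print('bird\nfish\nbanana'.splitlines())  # ['bird', 'fish', 'banana']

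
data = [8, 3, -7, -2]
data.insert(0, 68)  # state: [68, 8, 3, -7, -2]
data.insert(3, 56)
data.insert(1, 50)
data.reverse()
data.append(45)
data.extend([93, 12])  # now [-2, -7, 56, 3, 8, 50, 68, 45, 93, 12]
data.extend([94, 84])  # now [-2, -7, 56, 3, 8, 50, 68, 45, 93, 12, 94, 84]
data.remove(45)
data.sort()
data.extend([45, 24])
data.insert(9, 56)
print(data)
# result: [-7, -2, 3, 8, 12, 50, 56, 68, 84, 56, 93, 94, 45, 24]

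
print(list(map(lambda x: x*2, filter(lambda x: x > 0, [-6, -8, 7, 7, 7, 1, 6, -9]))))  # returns [14, 14, 14, 2, 12]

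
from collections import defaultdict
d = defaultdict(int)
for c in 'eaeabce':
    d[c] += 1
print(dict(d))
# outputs {'e': 3, 'a': 2, 'b': 1, 'c': 1}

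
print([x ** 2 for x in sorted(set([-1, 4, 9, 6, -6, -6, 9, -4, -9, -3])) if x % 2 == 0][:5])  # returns [36, 16, 16, 36]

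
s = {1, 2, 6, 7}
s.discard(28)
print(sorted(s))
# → [1, 2, 6, 7]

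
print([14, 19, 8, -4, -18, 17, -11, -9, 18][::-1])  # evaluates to [18, -9, -11, 17, -18, -4, 8, 19, 14]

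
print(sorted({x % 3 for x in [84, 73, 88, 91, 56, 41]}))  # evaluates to [0, 1, 2]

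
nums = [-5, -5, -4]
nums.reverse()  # [-4, -5, -5]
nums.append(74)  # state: [-4, -5, -5, 74]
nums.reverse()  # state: [74, -5, -5, -4]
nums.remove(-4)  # [74, -5, -5]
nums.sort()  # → [-5, -5, 74]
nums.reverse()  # [74, -5, -5]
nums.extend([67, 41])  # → [74, -5, -5, 67, 41]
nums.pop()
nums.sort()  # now [-5, -5, 67, 74]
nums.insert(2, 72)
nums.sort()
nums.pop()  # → 74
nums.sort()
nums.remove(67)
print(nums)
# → [-5, -5, 72]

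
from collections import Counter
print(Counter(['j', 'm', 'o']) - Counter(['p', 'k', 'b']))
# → Counter({'j': 1, 'm': 1, 'o': 1})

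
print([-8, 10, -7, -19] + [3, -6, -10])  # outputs [-8, 10, -7, -19, 3, -6, -10]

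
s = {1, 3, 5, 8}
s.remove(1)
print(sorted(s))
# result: [3, 5, 8]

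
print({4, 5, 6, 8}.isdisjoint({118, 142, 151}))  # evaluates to True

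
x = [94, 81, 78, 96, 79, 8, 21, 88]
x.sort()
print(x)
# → [8, 21, 78, 79, 81, 88, 94, 96]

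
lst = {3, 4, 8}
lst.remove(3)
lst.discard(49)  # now {4, 8}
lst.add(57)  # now {4, 8, 57}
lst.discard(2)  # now {4, 8, 57}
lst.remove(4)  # {8, 57}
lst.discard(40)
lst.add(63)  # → {8, 57, 63}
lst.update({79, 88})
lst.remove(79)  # {8, 57, 63, 88}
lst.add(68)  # {8, 57, 63, 68, 88}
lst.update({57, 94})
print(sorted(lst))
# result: [8, 57, 63, 68, 88, 94]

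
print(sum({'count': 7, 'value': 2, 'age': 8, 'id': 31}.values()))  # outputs 48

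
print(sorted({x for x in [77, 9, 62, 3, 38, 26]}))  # [3, 9, 26, 38, 62, 77]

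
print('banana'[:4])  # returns bana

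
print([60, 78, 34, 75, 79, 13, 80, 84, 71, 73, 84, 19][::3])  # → [60, 75, 80, 73]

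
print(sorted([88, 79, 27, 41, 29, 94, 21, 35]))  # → [21, 27, 29, 35, 41, 79, 88, 94]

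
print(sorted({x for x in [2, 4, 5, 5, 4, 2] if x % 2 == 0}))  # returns [2, 4]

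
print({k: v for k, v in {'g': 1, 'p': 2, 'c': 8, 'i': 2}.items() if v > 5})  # {'c': 8}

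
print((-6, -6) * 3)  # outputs (-6, -6, -6, -6, -6, -6)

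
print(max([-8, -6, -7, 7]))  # 7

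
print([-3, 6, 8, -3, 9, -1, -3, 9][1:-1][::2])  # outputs [6, -3, -1]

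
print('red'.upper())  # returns RED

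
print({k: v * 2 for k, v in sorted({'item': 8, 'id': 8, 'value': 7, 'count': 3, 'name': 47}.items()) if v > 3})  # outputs {'id': 16, 'item': 16, 'name': 94, 'value': 14}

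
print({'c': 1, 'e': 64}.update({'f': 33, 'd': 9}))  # None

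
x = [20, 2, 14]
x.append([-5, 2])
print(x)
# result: [20, 2, 14, [-5, 2]]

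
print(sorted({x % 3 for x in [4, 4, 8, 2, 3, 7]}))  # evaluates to [0, 1, 2]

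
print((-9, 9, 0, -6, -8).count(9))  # 1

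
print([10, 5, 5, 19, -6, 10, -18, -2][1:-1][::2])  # [5, 19, 10]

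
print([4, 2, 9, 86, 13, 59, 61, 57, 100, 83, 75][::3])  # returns [4, 86, 61, 83]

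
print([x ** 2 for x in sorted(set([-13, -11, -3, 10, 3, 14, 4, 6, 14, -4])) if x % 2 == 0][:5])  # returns [16, 16, 36, 100, 196]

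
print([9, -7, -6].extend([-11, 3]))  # None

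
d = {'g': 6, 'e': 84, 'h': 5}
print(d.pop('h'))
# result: 5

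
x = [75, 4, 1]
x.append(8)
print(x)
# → [75, 4, 1, 8]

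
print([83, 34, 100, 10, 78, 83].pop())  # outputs 83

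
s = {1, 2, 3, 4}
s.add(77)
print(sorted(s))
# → [1, 2, 3, 4, 77]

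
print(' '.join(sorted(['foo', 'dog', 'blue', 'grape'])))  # blue dog foo grape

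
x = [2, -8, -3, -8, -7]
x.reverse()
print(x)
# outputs [-7, -8, -3, -8, 2]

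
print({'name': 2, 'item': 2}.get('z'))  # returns None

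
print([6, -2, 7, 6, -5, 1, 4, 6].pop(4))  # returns -5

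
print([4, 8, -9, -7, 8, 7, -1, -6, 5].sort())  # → None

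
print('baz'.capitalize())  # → Baz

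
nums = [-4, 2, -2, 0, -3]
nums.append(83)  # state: [-4, 2, -2, 0, -3, 83]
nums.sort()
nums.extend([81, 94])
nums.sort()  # [-4, -3, -2, 0, 2, 81, 83, 94]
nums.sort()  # [-4, -3, -2, 0, 2, 81, 83, 94]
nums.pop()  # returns 94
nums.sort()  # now [-4, -3, -2, 0, 2, 81, 83]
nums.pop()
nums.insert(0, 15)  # [15, -4, -3, -2, 0, 2, 81]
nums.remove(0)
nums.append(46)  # [15, -4, -3, -2, 2, 81, 46]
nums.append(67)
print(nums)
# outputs [15, -4, -3, -2, 2, 81, 46, 67]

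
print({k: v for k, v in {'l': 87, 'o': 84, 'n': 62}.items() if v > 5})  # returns {'l': 87, 'o': 84, 'n': 62}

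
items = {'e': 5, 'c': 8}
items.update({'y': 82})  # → {'e': 5, 'c': 8, 'y': 82}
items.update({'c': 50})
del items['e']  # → {'c': 50, 'y': 82}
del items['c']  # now {'y': 82}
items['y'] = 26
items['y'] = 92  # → {'y': 92}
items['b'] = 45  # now {'y': 92, 'b': 45}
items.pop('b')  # 45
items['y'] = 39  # {'y': 39}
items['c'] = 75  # {'y': 39, 'c': 75}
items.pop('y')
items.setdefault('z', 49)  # 49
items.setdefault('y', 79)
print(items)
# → {'c': 75, 'z': 49, 'y': 79}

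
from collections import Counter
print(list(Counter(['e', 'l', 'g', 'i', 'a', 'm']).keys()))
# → ['e', 'l', 'g', 'i', 'a', 'm']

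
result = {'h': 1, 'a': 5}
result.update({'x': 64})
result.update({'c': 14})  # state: {'h': 1, 'a': 5, 'x': 64, 'c': 14}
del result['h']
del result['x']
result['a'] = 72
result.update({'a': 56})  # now {'a': 56, 'c': 14}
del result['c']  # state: {'a': 56}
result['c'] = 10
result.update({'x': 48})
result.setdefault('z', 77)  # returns 77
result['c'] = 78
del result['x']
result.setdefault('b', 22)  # 22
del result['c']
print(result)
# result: {'a': 56, 'z': 77, 'b': 22}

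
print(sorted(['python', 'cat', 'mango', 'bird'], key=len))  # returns ['cat', 'bird', 'mango', 'python']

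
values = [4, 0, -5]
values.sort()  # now [-5, 0, 4]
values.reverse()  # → [4, 0, -5]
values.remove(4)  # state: [0, -5]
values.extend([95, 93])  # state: [0, -5, 95, 93]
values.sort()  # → [-5, 0, 93, 95]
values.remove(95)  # [-5, 0, 93]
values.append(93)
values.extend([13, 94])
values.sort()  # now [-5, 0, 13, 93, 93, 94]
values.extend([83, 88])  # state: [-5, 0, 13, 93, 93, 94, 83, 88]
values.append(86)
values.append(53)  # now [-5, 0, 13, 93, 93, 94, 83, 88, 86, 53]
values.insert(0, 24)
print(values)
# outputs [24, -5, 0, 13, 93, 93, 94, 83, 88, 86, 53]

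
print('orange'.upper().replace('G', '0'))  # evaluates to ORAN0E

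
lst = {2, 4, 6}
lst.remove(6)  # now {2, 4}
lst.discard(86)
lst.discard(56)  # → {2, 4}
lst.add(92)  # {2, 4, 92}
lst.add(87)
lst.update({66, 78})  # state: {2, 4, 66, 78, 87, 92}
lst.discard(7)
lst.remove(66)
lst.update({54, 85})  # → {2, 4, 54, 78, 85, 87, 92}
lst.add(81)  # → {2, 4, 54, 78, 81, 85, 87, 92}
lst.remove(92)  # {2, 4, 54, 78, 81, 85, 87}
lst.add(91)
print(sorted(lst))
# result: [2, 4, 54, 78, 81, 85, 87, 91]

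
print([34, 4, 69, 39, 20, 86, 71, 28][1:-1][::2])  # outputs [4, 39, 86]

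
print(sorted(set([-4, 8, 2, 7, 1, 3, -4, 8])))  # [-4, 1, 2, 3, 7, 8]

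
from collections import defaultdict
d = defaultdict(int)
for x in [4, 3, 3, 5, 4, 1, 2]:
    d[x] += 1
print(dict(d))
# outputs {4: 2, 3: 2, 5: 1, 1: 1, 2: 1}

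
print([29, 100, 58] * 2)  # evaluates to [29, 100, 58, 29, 100, 58]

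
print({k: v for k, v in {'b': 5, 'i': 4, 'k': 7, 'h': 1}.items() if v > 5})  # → {'k': 7}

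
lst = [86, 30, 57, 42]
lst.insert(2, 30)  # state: [86, 30, 30, 57, 42]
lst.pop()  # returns 42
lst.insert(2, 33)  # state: [86, 30, 33, 30, 57]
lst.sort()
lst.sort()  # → [30, 30, 33, 57, 86]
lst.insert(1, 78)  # [30, 78, 30, 33, 57, 86]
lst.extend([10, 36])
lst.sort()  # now [10, 30, 30, 33, 36, 57, 78, 86]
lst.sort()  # [10, 30, 30, 33, 36, 57, 78, 86]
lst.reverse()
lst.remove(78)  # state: [86, 57, 36, 33, 30, 30, 10]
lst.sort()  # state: [10, 30, 30, 33, 36, 57, 86]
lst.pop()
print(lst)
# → [10, 30, 30, 33, 36, 57]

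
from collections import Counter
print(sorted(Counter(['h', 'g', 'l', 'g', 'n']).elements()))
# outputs ['g', 'g', 'h', 'l', 'n']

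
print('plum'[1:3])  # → lu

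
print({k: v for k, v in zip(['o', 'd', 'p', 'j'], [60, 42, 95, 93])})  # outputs {'o': 60, 'd': 42, 'p': 95, 'j': 93}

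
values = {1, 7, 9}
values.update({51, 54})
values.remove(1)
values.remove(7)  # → {9, 51, 54}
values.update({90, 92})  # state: {9, 51, 54, 90, 92}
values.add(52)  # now {9, 51, 52, 54, 90, 92}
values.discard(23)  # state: {9, 51, 52, 54, 90, 92}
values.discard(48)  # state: {9, 51, 52, 54, 90, 92}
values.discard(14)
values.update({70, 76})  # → {9, 51, 52, 54, 70, 76, 90, 92}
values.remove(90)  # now {9, 51, 52, 54, 70, 76, 92}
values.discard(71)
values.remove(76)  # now {9, 51, 52, 54, 70, 92}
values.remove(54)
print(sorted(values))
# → [9, 51, 52, 70, 92]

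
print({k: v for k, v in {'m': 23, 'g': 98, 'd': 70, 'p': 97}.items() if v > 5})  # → {'m': 23, 'g': 98, 'd': 70, 'p': 97}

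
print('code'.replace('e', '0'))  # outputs cod0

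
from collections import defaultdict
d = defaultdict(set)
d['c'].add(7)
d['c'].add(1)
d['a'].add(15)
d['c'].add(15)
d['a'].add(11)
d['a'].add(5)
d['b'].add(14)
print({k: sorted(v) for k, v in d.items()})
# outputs {'c': [1, 7, 15], 'a': [5, 11, 15], 'b': [14]}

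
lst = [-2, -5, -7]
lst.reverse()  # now [-7, -5, -2]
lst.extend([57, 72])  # [-7, -5, -2, 57, 72]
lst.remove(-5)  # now [-7, -2, 57, 72]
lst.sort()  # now [-7, -2, 57, 72]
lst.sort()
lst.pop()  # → 72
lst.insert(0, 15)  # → [15, -7, -2, 57]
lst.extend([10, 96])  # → [15, -7, -2, 57, 10, 96]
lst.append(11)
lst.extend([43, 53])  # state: [15, -7, -2, 57, 10, 96, 11, 43, 53]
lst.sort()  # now [-7, -2, 10, 11, 15, 43, 53, 57, 96]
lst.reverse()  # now [96, 57, 53, 43, 15, 11, 10, -2, -7]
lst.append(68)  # [96, 57, 53, 43, 15, 11, 10, -2, -7, 68]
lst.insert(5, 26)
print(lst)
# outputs [96, 57, 53, 43, 15, 26, 11, 10, -2, -7, 68]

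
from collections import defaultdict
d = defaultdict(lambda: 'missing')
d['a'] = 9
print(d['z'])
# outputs missing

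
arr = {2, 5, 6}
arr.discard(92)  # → {2, 5, 6}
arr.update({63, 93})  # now {2, 5, 6, 63, 93}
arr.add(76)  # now {2, 5, 6, 63, 76, 93}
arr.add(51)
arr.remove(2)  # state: {5, 6, 51, 63, 76, 93}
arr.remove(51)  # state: {5, 6, 63, 76, 93}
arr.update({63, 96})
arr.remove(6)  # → {5, 63, 76, 93, 96}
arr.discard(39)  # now {5, 63, 76, 93, 96}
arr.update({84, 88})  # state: {5, 63, 76, 84, 88, 93, 96}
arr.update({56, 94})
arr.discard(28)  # {5, 56, 63, 76, 84, 88, 93, 94, 96}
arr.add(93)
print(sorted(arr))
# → [5, 56, 63, 76, 84, 88, 93, 94, 96]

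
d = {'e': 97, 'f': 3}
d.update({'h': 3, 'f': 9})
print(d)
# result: {'e': 97, 'f': 9, 'h': 3}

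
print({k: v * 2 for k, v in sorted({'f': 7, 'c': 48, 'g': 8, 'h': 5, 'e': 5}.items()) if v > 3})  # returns {'c': 96, 'e': 10, 'f': 14, 'g': 16, 'h': 10}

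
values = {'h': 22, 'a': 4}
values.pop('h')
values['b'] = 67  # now {'a': 4, 'b': 67}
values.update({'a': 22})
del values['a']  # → {'b': 67}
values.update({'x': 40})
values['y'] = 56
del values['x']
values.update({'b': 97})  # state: {'b': 97, 'y': 56}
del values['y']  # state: {'b': 97}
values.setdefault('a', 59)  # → 59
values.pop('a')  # 59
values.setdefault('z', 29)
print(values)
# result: {'b': 97, 'z': 29}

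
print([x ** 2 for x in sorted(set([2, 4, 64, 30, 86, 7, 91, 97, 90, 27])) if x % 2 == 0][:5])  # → [4, 16, 900, 4096, 7396]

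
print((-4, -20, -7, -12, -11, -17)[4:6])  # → (-11, -17)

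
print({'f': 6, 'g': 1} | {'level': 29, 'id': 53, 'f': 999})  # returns {'f': 999, 'g': 1, 'level': 29, 'id': 53}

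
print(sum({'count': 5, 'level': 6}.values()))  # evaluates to 11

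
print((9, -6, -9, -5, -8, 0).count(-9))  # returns 1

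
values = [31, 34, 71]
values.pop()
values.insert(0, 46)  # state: [46, 31, 34]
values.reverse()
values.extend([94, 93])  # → [34, 31, 46, 94, 93]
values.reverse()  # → [93, 94, 46, 31, 34]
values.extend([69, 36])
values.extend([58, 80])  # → [93, 94, 46, 31, 34, 69, 36, 58, 80]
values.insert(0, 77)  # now [77, 93, 94, 46, 31, 34, 69, 36, 58, 80]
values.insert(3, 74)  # [77, 93, 94, 74, 46, 31, 34, 69, 36, 58, 80]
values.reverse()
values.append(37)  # [80, 58, 36, 69, 34, 31, 46, 74, 94, 93, 77, 37]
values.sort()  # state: [31, 34, 36, 37, 46, 58, 69, 74, 77, 80, 93, 94]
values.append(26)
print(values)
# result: [31, 34, 36, 37, 46, 58, 69, 74, 77, 80, 93, 94, 26]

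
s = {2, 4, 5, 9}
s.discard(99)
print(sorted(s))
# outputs [2, 4, 5, 9]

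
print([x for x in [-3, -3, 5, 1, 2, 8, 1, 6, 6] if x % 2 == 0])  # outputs [2, 8, 6, 6]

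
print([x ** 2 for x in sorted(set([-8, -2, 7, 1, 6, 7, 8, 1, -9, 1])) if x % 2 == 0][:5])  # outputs [64, 4, 36, 64]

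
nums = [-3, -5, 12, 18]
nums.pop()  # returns 18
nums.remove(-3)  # [-5, 12]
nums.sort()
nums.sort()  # [-5, 12]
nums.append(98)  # [-5, 12, 98]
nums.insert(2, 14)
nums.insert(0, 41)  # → [41, -5, 12, 14, 98]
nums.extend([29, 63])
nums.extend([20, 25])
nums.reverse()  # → [25, 20, 63, 29, 98, 14, 12, -5, 41]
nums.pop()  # 41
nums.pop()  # -5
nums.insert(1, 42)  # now [25, 42, 20, 63, 29, 98, 14, 12]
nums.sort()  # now [12, 14, 20, 25, 29, 42, 63, 98]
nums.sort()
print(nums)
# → [12, 14, 20, 25, 29, 42, 63, 98]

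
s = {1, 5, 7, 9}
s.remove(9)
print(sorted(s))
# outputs [1, 5, 7]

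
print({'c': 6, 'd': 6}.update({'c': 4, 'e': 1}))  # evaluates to None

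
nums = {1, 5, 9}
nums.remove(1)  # {5, 9}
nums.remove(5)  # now {9}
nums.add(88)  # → {9, 88}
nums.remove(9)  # {88}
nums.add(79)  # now {79, 88}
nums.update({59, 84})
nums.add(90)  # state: {59, 79, 84, 88, 90}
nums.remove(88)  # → {59, 79, 84, 90}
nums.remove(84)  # {59, 79, 90}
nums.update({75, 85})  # {59, 75, 79, 85, 90}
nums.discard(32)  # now {59, 75, 79, 85, 90}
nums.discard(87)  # {59, 75, 79, 85, 90}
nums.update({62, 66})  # {59, 62, 66, 75, 79, 85, 90}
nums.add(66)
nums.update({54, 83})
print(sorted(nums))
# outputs [54, 59, 62, 66, 75, 79, 83, 85, 90]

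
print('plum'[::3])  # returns pm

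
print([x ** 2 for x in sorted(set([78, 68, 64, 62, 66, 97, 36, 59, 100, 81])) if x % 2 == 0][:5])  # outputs [1296, 3844, 4096, 4356, 4624]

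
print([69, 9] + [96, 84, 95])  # [69, 9, 96, 84, 95]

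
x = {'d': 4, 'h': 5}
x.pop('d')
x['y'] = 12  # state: {'h': 5, 'y': 12}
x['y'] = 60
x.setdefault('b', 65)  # 65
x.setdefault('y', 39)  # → 60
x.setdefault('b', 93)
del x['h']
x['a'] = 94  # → {'y': 60, 'b': 65, 'a': 94}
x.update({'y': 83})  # {'y': 83, 'b': 65, 'a': 94}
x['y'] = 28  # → {'y': 28, 'b': 65, 'a': 94}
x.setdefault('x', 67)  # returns 67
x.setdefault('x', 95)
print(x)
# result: {'y': 28, 'b': 65, 'a': 94, 'x': 67}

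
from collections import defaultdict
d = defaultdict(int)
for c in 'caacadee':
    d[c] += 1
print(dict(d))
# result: {'c': 2, 'a': 3, 'd': 1, 'e': 2}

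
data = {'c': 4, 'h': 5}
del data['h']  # {'c': 4}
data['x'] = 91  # {'c': 4, 'x': 91}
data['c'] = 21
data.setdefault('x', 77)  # 91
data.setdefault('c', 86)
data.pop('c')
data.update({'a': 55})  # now {'x': 91, 'a': 55}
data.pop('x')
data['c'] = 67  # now {'a': 55, 'c': 67}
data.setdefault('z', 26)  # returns 26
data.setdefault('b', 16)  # 16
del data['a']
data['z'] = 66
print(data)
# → {'c': 67, 'z': 66, 'b': 16}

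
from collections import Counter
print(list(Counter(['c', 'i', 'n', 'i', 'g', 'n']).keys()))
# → ['c', 'i', 'n', 'g']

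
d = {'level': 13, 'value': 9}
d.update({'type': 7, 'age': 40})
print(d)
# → {'level': 13, 'value': 9, 'type': 7, 'age': 40}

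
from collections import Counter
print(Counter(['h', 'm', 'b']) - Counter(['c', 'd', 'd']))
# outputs Counter({'h': 1, 'm': 1, 'b': 1})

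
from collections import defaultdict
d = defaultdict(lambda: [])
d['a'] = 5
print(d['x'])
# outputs []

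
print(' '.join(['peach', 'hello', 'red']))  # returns peach hello red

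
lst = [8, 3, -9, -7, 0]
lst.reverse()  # [0, -7, -9, 3, 8]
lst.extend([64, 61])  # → [0, -7, -9, 3, 8, 64, 61]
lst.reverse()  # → [61, 64, 8, 3, -9, -7, 0]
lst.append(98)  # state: [61, 64, 8, 3, -9, -7, 0, 98]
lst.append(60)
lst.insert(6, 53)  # [61, 64, 8, 3, -9, -7, 53, 0, 98, 60]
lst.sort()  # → [-9, -7, 0, 3, 8, 53, 60, 61, 64, 98]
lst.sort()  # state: [-9, -7, 0, 3, 8, 53, 60, 61, 64, 98]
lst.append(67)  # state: [-9, -7, 0, 3, 8, 53, 60, 61, 64, 98, 67]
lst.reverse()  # [67, 98, 64, 61, 60, 53, 8, 3, 0, -7, -9]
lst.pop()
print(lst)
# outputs [67, 98, 64, 61, 60, 53, 8, 3, 0, -7]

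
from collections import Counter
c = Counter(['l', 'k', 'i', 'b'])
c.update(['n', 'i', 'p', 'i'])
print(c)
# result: Counter({'i': 3, 'l': 1, 'k': 1, 'b': 1, 'n': 1, 'p': 1})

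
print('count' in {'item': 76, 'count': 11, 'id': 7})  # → True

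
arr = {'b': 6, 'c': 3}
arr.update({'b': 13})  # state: {'b': 13, 'c': 3}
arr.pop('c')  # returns 3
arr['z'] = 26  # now {'b': 13, 'z': 26}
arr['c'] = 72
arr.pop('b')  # 13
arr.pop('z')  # 26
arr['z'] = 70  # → {'c': 72, 'z': 70}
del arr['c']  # {'z': 70}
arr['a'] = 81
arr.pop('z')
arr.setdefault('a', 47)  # 81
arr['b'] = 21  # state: {'a': 81, 'b': 21}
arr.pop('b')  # 21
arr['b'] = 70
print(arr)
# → {'a': 81, 'b': 70}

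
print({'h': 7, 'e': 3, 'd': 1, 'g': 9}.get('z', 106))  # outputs 106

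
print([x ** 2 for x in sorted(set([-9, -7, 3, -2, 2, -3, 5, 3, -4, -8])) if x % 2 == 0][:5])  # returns [64, 16, 4, 4]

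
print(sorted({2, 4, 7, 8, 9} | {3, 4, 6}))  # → [2, 3, 4, 6, 7, 8, 9]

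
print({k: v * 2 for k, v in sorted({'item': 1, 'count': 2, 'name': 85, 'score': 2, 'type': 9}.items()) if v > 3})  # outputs {'name': 170, 'type': 18}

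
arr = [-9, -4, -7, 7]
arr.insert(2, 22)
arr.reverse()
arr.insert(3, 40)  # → [7, -7, 22, 40, -4, -9]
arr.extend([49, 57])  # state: [7, -7, 22, 40, -4, -9, 49, 57]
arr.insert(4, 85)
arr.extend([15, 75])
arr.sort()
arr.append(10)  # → [-9, -7, -4, 7, 15, 22, 40, 49, 57, 75, 85, 10]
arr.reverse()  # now [10, 85, 75, 57, 49, 40, 22, 15, 7, -4, -7, -9]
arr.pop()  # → -9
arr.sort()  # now [-7, -4, 7, 10, 15, 22, 40, 49, 57, 75, 85]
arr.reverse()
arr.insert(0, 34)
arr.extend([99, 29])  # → [34, 85, 75, 57, 49, 40, 22, 15, 10, 7, -4, -7, 99, 29]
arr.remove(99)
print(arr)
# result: [34, 85, 75, 57, 49, 40, 22, 15, 10, 7, -4, -7, 29]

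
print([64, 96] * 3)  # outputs [64, 96, 64, 96, 64, 96]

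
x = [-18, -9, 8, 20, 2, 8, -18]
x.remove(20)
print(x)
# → [-18, -9, 8, 2, 8, -18]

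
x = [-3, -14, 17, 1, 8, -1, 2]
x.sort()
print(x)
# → [-14, -3, -1, 1, 2, 8, 17]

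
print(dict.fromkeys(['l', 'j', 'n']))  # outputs {'l': None, 'j': None, 'n': None}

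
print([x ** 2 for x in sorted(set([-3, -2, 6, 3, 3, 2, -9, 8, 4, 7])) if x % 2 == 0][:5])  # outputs [4, 4, 16, 36, 64]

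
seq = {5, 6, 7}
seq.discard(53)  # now {5, 6, 7}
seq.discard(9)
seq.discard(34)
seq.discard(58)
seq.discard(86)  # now {5, 6, 7}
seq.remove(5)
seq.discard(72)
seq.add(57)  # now {6, 7, 57}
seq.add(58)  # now {6, 7, 57, 58}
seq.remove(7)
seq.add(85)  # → {6, 57, 58, 85}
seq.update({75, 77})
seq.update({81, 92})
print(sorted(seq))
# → [6, 57, 58, 75, 77, 81, 85, 92]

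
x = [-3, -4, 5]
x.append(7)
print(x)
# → [-3, -4, 5, 7]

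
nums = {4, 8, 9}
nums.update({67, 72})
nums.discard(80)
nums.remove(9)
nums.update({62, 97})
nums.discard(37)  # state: {4, 8, 62, 67, 72, 97}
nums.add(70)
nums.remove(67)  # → {4, 8, 62, 70, 72, 97}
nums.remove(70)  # {4, 8, 62, 72, 97}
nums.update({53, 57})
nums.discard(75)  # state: {4, 8, 53, 57, 62, 72, 97}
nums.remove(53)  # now {4, 8, 57, 62, 72, 97}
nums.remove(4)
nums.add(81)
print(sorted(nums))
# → [8, 57, 62, 72, 81, 97]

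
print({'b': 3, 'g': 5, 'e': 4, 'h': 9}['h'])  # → 9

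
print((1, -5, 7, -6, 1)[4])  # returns 1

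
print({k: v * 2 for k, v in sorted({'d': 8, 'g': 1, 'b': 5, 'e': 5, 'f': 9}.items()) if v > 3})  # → {'b': 10, 'd': 16, 'e': 10, 'f': 18}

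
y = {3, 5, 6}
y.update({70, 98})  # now {3, 5, 6, 70, 98}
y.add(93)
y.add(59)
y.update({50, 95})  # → {3, 5, 6, 50, 59, 70, 93, 95, 98}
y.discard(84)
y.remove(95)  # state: {3, 5, 6, 50, 59, 70, 93, 98}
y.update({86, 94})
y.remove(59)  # {3, 5, 6, 50, 70, 86, 93, 94, 98}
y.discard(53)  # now {3, 5, 6, 50, 70, 86, 93, 94, 98}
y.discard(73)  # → {3, 5, 6, 50, 70, 86, 93, 94, 98}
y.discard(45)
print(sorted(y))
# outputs [3, 5, 6, 50, 70, 86, 93, 94, 98]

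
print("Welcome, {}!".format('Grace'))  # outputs Welcome, Grace!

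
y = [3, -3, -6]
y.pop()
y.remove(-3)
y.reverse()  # [3]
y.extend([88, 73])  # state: [3, 88, 73]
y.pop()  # 73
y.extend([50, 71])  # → [3, 88, 50, 71]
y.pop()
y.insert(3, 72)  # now [3, 88, 50, 72]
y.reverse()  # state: [72, 50, 88, 3]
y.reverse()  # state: [3, 88, 50, 72]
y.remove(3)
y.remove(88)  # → [50, 72]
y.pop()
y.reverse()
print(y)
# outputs [50]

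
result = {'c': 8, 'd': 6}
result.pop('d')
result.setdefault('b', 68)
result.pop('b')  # 68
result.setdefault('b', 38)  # 38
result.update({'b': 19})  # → {'c': 8, 'b': 19}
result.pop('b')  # 19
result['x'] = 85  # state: {'c': 8, 'x': 85}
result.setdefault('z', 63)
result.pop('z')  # 63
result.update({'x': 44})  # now {'c': 8, 'x': 44}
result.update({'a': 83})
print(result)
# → {'c': 8, 'x': 44, 'a': 83}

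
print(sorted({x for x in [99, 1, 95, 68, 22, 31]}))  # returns [1, 22, 31, 68, 95, 99]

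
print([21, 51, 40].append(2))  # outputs None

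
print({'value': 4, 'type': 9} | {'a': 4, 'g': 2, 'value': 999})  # {'value': 999, 'type': 9, 'a': 4, 'g': 2}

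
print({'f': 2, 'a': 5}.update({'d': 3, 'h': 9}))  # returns None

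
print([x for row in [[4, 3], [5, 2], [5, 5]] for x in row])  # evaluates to [4, 3, 5, 2, 5, 5]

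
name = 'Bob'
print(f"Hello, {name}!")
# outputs Hello, Bob!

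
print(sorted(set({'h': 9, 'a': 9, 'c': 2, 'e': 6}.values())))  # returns [2, 6, 9]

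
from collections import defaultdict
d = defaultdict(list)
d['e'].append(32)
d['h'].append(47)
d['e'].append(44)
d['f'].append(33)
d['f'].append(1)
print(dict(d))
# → {'e': [32, 44], 'h': [47], 'f': [33, 1]}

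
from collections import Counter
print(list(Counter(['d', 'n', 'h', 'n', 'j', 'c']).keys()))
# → ['d', 'n', 'h', 'j', 'c']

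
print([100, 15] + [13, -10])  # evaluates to [100, 15, 13, -10]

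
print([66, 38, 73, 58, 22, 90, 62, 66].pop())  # 66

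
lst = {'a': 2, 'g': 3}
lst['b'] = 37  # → {'a': 2, 'g': 3, 'b': 37}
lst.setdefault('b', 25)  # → 37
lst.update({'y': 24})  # {'a': 2, 'g': 3, 'b': 37, 'y': 24}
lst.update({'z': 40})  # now {'a': 2, 'g': 3, 'b': 37, 'y': 24, 'z': 40}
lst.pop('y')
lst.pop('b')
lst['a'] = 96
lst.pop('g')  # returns 3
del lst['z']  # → {'a': 96}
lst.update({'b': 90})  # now {'a': 96, 'b': 90}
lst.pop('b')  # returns 90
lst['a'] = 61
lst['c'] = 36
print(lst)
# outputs {'a': 61, 'c': 36}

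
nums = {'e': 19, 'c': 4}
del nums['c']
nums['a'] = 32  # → {'e': 19, 'a': 32}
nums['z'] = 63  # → {'e': 19, 'a': 32, 'z': 63}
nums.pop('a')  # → 32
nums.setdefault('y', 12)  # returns 12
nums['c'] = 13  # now {'e': 19, 'z': 63, 'y': 12, 'c': 13}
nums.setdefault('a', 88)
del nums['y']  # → {'e': 19, 'z': 63, 'c': 13, 'a': 88}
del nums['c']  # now {'e': 19, 'z': 63, 'a': 88}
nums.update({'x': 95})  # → {'e': 19, 'z': 63, 'a': 88, 'x': 95}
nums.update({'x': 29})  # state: {'e': 19, 'z': 63, 'a': 88, 'x': 29}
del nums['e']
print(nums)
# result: {'z': 63, 'a': 88, 'x': 29}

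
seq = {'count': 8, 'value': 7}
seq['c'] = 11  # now {'count': 8, 'value': 7, 'c': 11}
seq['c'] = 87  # {'count': 8, 'value': 7, 'c': 87}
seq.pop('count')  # 8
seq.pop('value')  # 7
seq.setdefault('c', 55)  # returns 87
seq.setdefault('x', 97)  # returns 97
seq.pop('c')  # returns 87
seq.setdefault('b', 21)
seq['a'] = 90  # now {'x': 97, 'b': 21, 'a': 90}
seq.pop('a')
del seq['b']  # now {'x': 97}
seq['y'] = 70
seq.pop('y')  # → 70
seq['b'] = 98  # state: {'x': 97, 'b': 98}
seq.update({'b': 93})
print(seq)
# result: {'x': 97, 'b': 93}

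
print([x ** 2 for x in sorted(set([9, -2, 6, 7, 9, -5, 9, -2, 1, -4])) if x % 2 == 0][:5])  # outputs [16, 4, 36]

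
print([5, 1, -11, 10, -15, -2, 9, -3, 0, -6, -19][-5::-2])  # [9, -15, -11, 5]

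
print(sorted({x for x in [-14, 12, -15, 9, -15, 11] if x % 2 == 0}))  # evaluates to [-14, 12]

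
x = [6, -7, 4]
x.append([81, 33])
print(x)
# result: [6, -7, 4, [81, 33]]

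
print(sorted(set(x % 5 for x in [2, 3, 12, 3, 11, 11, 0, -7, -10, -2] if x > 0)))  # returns [1, 2, 3]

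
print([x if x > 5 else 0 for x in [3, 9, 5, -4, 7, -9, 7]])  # [0, 9, 0, 0, 7, 0, 7]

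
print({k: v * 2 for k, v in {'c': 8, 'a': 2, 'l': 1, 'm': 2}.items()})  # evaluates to {'c': 16, 'a': 4, 'l': 2, 'm': 4}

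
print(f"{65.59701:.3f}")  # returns 65.597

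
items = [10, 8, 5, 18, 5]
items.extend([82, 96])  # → [10, 8, 5, 18, 5, 82, 96]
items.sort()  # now [5, 5, 8, 10, 18, 82, 96]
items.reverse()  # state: [96, 82, 18, 10, 8, 5, 5]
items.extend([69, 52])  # [96, 82, 18, 10, 8, 5, 5, 69, 52]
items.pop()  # 52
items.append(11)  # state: [96, 82, 18, 10, 8, 5, 5, 69, 11]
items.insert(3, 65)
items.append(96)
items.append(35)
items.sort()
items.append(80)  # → [5, 5, 8, 10, 11, 18, 35, 65, 69, 82, 96, 96, 80]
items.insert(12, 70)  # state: [5, 5, 8, 10, 11, 18, 35, 65, 69, 82, 96, 96, 70, 80]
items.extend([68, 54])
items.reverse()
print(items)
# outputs [54, 68, 80, 70, 96, 96, 82, 69, 65, 35, 18, 11, 10, 8, 5, 5]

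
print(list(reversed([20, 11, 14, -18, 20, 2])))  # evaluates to [2, 20, -18, 14, 11, 20]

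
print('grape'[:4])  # grap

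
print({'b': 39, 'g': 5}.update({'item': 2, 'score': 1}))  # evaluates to None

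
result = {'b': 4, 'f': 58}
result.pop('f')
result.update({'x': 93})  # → {'b': 4, 'x': 93}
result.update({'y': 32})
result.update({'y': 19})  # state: {'b': 4, 'x': 93, 'y': 19}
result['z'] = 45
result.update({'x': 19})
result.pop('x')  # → 19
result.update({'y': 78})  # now {'b': 4, 'y': 78, 'z': 45}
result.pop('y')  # 78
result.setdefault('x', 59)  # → 59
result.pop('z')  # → 45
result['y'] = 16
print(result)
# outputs {'b': 4, 'x': 59, 'y': 16}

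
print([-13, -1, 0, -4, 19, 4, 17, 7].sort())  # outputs None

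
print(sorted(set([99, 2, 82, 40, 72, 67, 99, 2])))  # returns [2, 40, 67, 72, 82, 99]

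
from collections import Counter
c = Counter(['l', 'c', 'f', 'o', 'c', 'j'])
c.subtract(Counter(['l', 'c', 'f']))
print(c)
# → Counter({'c': 1, 'o': 1, 'j': 1, 'l': 0, 'f': 0})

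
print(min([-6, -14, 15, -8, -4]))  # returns -14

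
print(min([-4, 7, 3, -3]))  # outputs -4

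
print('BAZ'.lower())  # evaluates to baz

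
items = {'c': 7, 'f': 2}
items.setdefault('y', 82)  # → 82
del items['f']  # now {'c': 7, 'y': 82}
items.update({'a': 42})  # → {'c': 7, 'y': 82, 'a': 42}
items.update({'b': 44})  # {'c': 7, 'y': 82, 'a': 42, 'b': 44}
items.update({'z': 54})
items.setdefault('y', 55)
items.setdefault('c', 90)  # 7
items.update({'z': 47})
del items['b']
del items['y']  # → {'c': 7, 'a': 42, 'z': 47}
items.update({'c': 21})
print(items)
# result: {'c': 21, 'a': 42, 'z': 47}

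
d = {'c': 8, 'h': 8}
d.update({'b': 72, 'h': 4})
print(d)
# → {'c': 8, 'h': 4, 'b': 72}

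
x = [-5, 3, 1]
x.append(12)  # [-5, 3, 1, 12]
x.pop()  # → 12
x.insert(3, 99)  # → [-5, 3, 1, 99]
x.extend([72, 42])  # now [-5, 3, 1, 99, 72, 42]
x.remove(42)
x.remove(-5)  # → [3, 1, 99, 72]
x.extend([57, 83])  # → [3, 1, 99, 72, 57, 83]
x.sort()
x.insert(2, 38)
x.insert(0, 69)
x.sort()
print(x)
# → [1, 3, 38, 57, 69, 72, 83, 99]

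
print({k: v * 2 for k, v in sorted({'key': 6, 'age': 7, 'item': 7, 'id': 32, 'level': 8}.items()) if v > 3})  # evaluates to {'age': 14, 'id': 64, 'item': 14, 'key': 12, 'level': 16}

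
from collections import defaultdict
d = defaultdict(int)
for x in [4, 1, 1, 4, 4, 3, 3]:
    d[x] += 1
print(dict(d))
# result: {4: 3, 1: 2, 3: 2}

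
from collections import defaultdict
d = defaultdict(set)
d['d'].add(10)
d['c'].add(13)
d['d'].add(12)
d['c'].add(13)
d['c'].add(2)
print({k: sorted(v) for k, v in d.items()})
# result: {'d': [10, 12], 'c': [2, 13]}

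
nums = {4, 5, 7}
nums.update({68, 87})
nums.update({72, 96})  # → {4, 5, 7, 68, 72, 87, 96}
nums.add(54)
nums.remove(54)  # {4, 5, 7, 68, 72, 87, 96}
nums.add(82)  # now {4, 5, 7, 68, 72, 82, 87, 96}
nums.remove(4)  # {5, 7, 68, 72, 82, 87, 96}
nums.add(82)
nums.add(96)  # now {5, 7, 68, 72, 82, 87, 96}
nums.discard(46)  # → {5, 7, 68, 72, 82, 87, 96}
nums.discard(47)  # {5, 7, 68, 72, 82, 87, 96}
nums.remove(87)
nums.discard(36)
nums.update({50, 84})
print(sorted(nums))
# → [5, 7, 50, 68, 72, 82, 84, 96]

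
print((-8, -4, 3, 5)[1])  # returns -4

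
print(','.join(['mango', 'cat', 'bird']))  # mango,cat,bird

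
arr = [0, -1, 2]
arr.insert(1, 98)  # [0, 98, -1, 2]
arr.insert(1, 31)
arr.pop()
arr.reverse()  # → [-1, 98, 31, 0]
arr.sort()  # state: [-1, 0, 31, 98]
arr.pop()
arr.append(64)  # [-1, 0, 31, 64]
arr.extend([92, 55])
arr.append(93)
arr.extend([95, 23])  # [-1, 0, 31, 64, 92, 55, 93, 95, 23]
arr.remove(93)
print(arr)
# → [-1, 0, 31, 64, 92, 55, 95, 23]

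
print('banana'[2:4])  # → na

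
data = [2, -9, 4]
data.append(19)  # [2, -9, 4, 19]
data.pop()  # 19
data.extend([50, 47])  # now [2, -9, 4, 50, 47]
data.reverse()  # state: [47, 50, 4, -9, 2]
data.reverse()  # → [2, -9, 4, 50, 47]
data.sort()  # [-9, 2, 4, 47, 50]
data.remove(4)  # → [-9, 2, 47, 50]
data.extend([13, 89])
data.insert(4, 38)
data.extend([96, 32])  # [-9, 2, 47, 50, 38, 13, 89, 96, 32]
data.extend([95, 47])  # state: [-9, 2, 47, 50, 38, 13, 89, 96, 32, 95, 47]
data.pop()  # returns 47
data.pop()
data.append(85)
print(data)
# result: [-9, 2, 47, 50, 38, 13, 89, 96, 32, 85]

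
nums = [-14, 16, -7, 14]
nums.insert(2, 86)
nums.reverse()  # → [14, -7, 86, 16, -14]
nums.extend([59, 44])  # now [14, -7, 86, 16, -14, 59, 44]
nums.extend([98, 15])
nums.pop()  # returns 15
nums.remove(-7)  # [14, 86, 16, -14, 59, 44, 98]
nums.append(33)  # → [14, 86, 16, -14, 59, 44, 98, 33]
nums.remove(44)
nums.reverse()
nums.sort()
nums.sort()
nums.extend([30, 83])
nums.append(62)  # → [-14, 14, 16, 33, 59, 86, 98, 30, 83, 62]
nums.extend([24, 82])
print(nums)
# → [-14, 14, 16, 33, 59, 86, 98, 30, 83, 62, 24, 82]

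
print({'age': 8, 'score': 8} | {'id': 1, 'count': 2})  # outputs {'age': 8, 'score': 8, 'id': 1, 'count': 2}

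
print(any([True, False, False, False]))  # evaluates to True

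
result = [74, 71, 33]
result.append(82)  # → [74, 71, 33, 82]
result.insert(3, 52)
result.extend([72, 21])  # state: [74, 71, 33, 52, 82, 72, 21]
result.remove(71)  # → [74, 33, 52, 82, 72, 21]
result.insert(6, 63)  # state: [74, 33, 52, 82, 72, 21, 63]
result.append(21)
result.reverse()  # [21, 63, 21, 72, 82, 52, 33, 74]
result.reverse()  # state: [74, 33, 52, 82, 72, 21, 63, 21]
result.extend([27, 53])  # [74, 33, 52, 82, 72, 21, 63, 21, 27, 53]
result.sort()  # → [21, 21, 27, 33, 52, 53, 63, 72, 74, 82]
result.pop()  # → 82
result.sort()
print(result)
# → [21, 21, 27, 33, 52, 53, 63, 72, 74]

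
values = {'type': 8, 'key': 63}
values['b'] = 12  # {'type': 8, 'key': 63, 'b': 12}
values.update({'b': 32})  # {'type': 8, 'key': 63, 'b': 32}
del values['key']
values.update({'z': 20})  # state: {'type': 8, 'b': 32, 'z': 20}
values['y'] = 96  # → {'type': 8, 'b': 32, 'z': 20, 'y': 96}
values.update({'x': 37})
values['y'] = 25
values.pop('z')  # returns 20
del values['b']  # {'type': 8, 'y': 25, 'x': 37}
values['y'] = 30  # {'type': 8, 'y': 30, 'x': 37}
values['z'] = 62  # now {'type': 8, 'y': 30, 'x': 37, 'z': 62}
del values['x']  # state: {'type': 8, 'y': 30, 'z': 62}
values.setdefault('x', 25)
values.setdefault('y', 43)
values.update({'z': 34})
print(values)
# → {'type': 8, 'y': 30, 'z': 34, 'x': 25}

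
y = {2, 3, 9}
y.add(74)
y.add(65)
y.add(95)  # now {2, 3, 9, 65, 74, 95}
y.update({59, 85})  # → {2, 3, 9, 59, 65, 74, 85, 95}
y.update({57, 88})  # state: {2, 3, 9, 57, 59, 65, 74, 85, 88, 95}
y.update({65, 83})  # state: {2, 3, 9, 57, 59, 65, 74, 83, 85, 88, 95}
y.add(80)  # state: {2, 3, 9, 57, 59, 65, 74, 80, 83, 85, 88, 95}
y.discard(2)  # {3, 9, 57, 59, 65, 74, 80, 83, 85, 88, 95}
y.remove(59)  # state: {3, 9, 57, 65, 74, 80, 83, 85, 88, 95}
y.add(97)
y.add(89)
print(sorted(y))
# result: [3, 9, 57, 65, 74, 80, 83, 85, 88, 89, 95, 97]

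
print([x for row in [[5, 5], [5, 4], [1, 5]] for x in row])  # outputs [5, 5, 5, 4, 1, 5]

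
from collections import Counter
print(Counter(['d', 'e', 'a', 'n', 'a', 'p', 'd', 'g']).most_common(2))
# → [('d', 2), ('a', 2)]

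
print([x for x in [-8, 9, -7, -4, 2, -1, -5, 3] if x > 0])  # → [9, 2, 3]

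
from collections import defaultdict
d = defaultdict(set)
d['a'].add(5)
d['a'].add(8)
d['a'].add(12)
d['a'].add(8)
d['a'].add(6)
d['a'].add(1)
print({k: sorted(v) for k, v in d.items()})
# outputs {'a': [1, 5, 6, 8, 12]}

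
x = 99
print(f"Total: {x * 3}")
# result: Total: 297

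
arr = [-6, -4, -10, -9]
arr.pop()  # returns -9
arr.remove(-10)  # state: [-6, -4]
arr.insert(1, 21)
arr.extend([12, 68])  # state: [-6, 21, -4, 12, 68]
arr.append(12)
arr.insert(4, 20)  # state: [-6, 21, -4, 12, 20, 68, 12]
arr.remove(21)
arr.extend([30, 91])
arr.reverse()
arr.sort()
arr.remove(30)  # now [-6, -4, 12, 12, 20, 68, 91]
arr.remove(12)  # [-6, -4, 12, 20, 68, 91]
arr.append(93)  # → [-6, -4, 12, 20, 68, 91, 93]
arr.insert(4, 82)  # [-6, -4, 12, 20, 82, 68, 91, 93]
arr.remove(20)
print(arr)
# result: [-6, -4, 12, 82, 68, 91, 93]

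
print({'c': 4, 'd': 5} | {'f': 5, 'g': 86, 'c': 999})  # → {'c': 999, 'd': 5, 'f': 5, 'g': 86}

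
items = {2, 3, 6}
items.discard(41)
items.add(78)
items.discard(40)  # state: {2, 3, 6, 78}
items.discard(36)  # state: {2, 3, 6, 78}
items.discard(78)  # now {2, 3, 6}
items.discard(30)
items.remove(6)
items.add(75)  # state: {2, 3, 75}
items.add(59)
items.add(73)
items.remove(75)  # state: {2, 3, 59, 73}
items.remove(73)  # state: {2, 3, 59}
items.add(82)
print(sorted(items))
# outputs [2, 3, 59, 82]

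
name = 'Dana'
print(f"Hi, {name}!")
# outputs Hi, Dana!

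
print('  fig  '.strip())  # fig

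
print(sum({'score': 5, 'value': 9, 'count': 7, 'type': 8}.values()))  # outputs 29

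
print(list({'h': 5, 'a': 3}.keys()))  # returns ['h', 'a']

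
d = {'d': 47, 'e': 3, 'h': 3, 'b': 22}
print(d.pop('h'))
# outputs 3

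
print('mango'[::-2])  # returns onm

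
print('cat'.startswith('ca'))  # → True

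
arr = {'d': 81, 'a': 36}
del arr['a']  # {'d': 81}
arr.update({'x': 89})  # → {'d': 81, 'x': 89}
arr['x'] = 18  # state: {'d': 81, 'x': 18}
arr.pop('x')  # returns 18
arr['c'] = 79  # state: {'d': 81, 'c': 79}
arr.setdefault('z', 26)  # 26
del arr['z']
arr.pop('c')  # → 79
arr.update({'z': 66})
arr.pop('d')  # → 81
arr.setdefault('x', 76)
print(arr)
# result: {'z': 66, 'x': 76}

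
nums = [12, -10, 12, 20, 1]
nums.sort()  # [-10, 1, 12, 12, 20]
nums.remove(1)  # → [-10, 12, 12, 20]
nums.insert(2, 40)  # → [-10, 12, 40, 12, 20]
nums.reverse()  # [20, 12, 40, 12, -10]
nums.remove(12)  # [20, 40, 12, -10]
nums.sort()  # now [-10, 12, 20, 40]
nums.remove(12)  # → [-10, 20, 40]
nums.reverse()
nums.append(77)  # [40, 20, -10, 77]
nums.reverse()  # [77, -10, 20, 40]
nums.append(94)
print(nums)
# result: [77, -10, 20, 40, 94]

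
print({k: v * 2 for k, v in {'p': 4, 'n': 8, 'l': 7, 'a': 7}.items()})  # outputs {'p': 8, 'n': 16, 'l': 14, 'a': 14}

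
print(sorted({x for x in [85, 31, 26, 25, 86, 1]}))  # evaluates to [1, 25, 26, 31, 85, 86]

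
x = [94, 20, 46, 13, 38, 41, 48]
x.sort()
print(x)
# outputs [13, 20, 38, 41, 46, 48, 94]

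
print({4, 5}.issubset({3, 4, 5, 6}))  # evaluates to True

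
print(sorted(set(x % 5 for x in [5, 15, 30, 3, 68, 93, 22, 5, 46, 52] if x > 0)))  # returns [0, 1, 2, 3]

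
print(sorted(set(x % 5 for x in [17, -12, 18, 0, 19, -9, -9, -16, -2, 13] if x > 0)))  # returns [2, 3, 4]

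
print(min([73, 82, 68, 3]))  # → 3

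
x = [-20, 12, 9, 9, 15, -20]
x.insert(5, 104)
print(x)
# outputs [-20, 12, 9, 9, 15, 104, -20]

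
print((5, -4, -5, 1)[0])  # 5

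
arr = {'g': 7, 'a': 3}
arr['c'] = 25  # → {'g': 7, 'a': 3, 'c': 25}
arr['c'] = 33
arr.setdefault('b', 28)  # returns 28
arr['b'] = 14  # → {'g': 7, 'a': 3, 'c': 33, 'b': 14}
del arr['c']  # {'g': 7, 'a': 3, 'b': 14}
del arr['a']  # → {'g': 7, 'b': 14}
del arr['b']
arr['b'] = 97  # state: {'g': 7, 'b': 97}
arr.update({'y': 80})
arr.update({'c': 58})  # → {'g': 7, 'b': 97, 'y': 80, 'c': 58}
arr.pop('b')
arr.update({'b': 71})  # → {'g': 7, 'y': 80, 'c': 58, 'b': 71}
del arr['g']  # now {'y': 80, 'c': 58, 'b': 71}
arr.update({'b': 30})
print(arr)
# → {'y': 80, 'c': 58, 'b': 30}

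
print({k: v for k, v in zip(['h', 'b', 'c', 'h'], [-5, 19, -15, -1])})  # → {'h': -1, 'b': 19, 'c': -15}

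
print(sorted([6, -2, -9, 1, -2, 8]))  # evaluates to [-9, -2, -2, 1, 6, 8]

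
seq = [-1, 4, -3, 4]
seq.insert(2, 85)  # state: [-1, 4, 85, -3, 4]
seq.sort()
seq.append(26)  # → [-3, -1, 4, 4, 85, 26]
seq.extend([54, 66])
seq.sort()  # [-3, -1, 4, 4, 26, 54, 66, 85]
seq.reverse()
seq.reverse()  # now [-3, -1, 4, 4, 26, 54, 66, 85]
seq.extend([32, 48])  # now [-3, -1, 4, 4, 26, 54, 66, 85, 32, 48]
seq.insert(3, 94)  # [-3, -1, 4, 94, 4, 26, 54, 66, 85, 32, 48]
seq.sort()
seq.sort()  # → [-3, -1, 4, 4, 26, 32, 48, 54, 66, 85, 94]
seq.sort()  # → [-3, -1, 4, 4, 26, 32, 48, 54, 66, 85, 94]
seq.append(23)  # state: [-3, -1, 4, 4, 26, 32, 48, 54, 66, 85, 94, 23]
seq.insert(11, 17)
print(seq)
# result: [-3, -1, 4, 4, 26, 32, 48, 54, 66, 85, 94, 17, 23]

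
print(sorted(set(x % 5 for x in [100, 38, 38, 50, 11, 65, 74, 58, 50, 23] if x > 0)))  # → [0, 1, 3, 4]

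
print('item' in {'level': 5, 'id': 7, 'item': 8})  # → True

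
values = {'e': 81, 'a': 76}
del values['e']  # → {'a': 76}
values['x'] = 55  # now {'a': 76, 'x': 55}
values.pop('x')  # 55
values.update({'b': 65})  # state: {'a': 76, 'b': 65}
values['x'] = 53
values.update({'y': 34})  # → {'a': 76, 'b': 65, 'x': 53, 'y': 34}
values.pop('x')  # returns 53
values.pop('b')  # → 65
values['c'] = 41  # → {'a': 76, 'y': 34, 'c': 41}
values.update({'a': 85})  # {'a': 85, 'y': 34, 'c': 41}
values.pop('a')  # 85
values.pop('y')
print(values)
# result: {'c': 41}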